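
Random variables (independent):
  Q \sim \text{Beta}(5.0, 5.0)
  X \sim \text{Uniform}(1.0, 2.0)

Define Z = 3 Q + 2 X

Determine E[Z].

E[Z] = 3*E[Q] + 2*E[X]
E[Q] = 0.5
E[X] = 1.5
E[Z] = 3*0.5 + 2*1.5 = 4.5

4.5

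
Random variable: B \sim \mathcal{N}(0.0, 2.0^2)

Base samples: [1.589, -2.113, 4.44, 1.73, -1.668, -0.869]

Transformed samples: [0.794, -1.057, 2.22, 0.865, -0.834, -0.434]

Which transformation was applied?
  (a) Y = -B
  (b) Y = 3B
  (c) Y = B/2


Checking option (c) Y = B/2:
  B = 1.589 -> Y = 0.794 ✓
  B = -2.113 -> Y = -1.057 ✓
  B = 4.44 -> Y = 2.22 ✓
All samples match this transformation.

(c) B/2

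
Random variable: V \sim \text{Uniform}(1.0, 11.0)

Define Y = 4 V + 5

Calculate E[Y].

For Y = 4V + 5:
E[Y] = 4 * E[V] + 5
E[V] = (1 + 11)/2 = 6
E[Y] = 4 * 6 + 5 = 29

29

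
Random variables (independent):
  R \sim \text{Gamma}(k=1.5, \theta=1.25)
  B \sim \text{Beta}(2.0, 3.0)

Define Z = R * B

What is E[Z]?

For independent RVs: E[XY] = E[X]*E[Y]
E[R] = 1.875
E[B] = 0.4
E[Z] = 1.875 * 0.4 = 0.75

0.75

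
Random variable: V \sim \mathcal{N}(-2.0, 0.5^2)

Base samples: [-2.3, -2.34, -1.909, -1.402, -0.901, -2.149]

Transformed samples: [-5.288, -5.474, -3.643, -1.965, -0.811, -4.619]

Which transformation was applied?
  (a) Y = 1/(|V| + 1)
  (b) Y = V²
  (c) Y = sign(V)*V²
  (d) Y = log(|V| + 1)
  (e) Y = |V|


Checking option (c) Y = sign(V)*V²:
  V = -2.3 -> Y = -5.288 ✓
  V = -2.34 -> Y = -5.474 ✓
  V = -1.909 -> Y = -3.643 ✓
All samples match this transformation.

(c) sign(V)*V²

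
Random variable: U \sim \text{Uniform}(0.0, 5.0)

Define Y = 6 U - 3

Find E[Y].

For Y = 6U - 3:
E[Y] = 6 * E[U] - 3
E[U] = (0 + 5)/2 = 2.5
E[Y] = 6 * 2.5 - 3 = 12

12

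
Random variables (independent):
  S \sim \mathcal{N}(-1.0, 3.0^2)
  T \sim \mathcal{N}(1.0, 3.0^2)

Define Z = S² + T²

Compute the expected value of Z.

E[Z] = E[S²] + E[T²]
E[S²] = Var(S) + E[S]² = 9 + 1 = 10
E[T²] = Var(T) + E[T]² = 9 + 1 = 10
E[Z] = 10 + 10 = 20

20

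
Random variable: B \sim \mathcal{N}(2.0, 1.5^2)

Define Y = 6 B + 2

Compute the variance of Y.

For Y = aB + b: Var(Y) = a² * Var(B)
Var(B) = 1.5^2 = 2.25
Var(Y) = 6² * 2.25 = 36 * 2.25 = 81

81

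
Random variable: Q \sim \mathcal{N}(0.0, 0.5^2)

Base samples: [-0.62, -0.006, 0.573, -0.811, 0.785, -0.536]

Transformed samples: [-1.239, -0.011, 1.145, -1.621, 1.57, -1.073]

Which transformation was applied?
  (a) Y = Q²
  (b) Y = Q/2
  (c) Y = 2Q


Checking option (c) Y = 2Q:
  Q = -0.62 -> Y = -1.239 ✓
  Q = -0.006 -> Y = -0.011 ✓
  Q = 0.573 -> Y = 1.145 ✓
All samples match this transformation.

(c) 2Q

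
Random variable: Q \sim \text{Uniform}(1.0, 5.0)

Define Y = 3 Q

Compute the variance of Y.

For Y = aQ + b: Var(Y) = a² * Var(Q)
Var(Q) = (5 - 1)^2/12 = 1.3333333
Var(Y) = 3² * 1.3333333 = 9 * 1.3333333 = 12

12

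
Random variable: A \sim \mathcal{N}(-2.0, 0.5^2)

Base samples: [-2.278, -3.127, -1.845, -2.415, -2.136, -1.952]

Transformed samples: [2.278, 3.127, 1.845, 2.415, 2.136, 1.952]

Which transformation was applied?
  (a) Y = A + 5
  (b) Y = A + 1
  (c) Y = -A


Checking option (c) Y = -A:
  A = -2.278 -> Y = 2.278 ✓
  A = -3.127 -> Y = 3.127 ✓
  A = -1.845 -> Y = 1.845 ✓
All samples match this transformation.

(c) -A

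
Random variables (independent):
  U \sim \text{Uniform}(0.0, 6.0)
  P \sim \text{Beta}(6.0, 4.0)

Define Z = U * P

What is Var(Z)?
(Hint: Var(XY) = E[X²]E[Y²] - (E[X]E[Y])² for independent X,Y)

Var(XY) = E[X²]E[Y²] - (E[X]E[Y])²
E[U] = 3, Var(U) = 3
E[P] = 0.6, Var(P) = 0.021818182
E[U²] = 3 + 3² = 12
E[P²] = 0.021818182 + 0.6² = 0.38181818
Var(Z) = 12*0.38181818 - (3*0.6)²
= 4.5818182 - 3.24 = 1.3418182

1.3418182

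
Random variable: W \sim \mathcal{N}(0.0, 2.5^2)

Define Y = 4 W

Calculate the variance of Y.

For Y = aW + b: Var(Y) = a² * Var(W)
Var(W) = 2.5^2 = 6.25
Var(Y) = 4² * 6.25 = 16 * 6.25 = 100

100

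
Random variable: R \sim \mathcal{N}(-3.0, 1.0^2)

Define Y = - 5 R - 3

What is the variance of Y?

For Y = aR + b: Var(Y) = a² * Var(R)
Var(R) = 1.0^2 = 1
Var(Y) = (-5)² * 1 = 25 * 1 = 25

25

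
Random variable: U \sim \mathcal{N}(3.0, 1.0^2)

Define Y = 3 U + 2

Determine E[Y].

For Y = 3U + 2:
E[Y] = 3 * E[U] + 2
E[U] = 3.0 = 3
E[Y] = 3 * 3 + 2 = 11

11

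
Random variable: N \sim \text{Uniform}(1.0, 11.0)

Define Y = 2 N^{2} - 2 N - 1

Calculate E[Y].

E[Y] = 2*E[N²] - 2*E[N] - 1
E[N] = 6
E[N²] = Var(N) + (E[N])² = 8.3333333 + 36 = 44.333333
E[Y] = 2*44.333333 - 2*6 - 1 = 75.666667

75.666667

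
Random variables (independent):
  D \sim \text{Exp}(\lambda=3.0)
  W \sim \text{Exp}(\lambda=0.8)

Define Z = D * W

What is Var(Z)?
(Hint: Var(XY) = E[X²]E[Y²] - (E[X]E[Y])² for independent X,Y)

Var(XY) = E[X²]E[Y²] - (E[X]E[Y])²
E[D] = 0.33333333, Var(D) = 0.11111111
E[W] = 1.25, Var(W) = 1.5625
E[D²] = 0.11111111 + 0.33333333² = 0.22222222
E[W²] = 1.5625 + 1.25² = 3.125
Var(Z) = 0.22222222*3.125 - (0.33333333*1.25)²
= 0.69444444 - 0.17361111 = 0.52083333

0.52083333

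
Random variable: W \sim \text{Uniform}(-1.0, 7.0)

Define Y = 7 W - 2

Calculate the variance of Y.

For Y = aW + b: Var(Y) = a² * Var(W)
Var(W) = (7 + 1)^2/12 = 5.3333333
Var(Y) = 7² * 5.3333333 = 49 * 5.3333333 = 261.33333

261.33333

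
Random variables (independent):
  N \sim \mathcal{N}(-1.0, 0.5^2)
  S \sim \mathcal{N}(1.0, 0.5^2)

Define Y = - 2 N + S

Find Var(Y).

For independent RVs: Var(aX + bY) = a²Var(X) + b²Var(Y)
Var(N) = 0.25
Var(S) = 0.25
Var(Y) = (-2)²*0.25 + 1²*0.25
= 4*0.25 + 1*0.25 = 1.25

1.25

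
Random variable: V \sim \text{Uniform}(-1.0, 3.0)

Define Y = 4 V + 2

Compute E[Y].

For Y = 4V + 2:
E[Y] = 4 * E[V] + 2
E[V] = (-1 + 3)/2 = 1
E[Y] = 4 * 1 + 2 = 6

6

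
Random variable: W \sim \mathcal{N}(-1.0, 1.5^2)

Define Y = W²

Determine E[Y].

Using E[X²] = Var(X) + (E[X])²:
E[W] = -1
Var(W) = 1.5^2 = 2.25
E[W²] = 2.25 + (-1)² = 2.25 + 1 = 3.25

3.25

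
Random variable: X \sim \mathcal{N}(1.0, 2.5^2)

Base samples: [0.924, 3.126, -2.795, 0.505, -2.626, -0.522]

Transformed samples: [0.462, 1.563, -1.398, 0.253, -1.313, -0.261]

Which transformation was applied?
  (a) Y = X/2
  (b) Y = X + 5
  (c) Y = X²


Checking option (a) Y = X/2:
  X = 0.924 -> Y = 0.462 ✓
  X = 3.126 -> Y = 1.563 ✓
  X = -2.795 -> Y = -1.398 ✓
All samples match this transformation.

(a) X/2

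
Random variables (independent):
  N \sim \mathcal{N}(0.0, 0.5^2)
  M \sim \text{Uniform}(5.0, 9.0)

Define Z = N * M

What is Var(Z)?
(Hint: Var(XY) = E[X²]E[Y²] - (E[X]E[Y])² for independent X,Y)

Var(XY) = E[X²]E[Y²] - (E[X]E[Y])²
E[N] = 0, Var(N) = 0.25
E[M] = 7, Var(M) = 1.3333333
E[N²] = 0.25 + 0² = 0.25
E[M²] = 1.3333333 + 7² = 50.333333
Var(Z) = 0.25*50.333333 - (0*7)²
= 12.583333 - 0 = 12.583333

12.583333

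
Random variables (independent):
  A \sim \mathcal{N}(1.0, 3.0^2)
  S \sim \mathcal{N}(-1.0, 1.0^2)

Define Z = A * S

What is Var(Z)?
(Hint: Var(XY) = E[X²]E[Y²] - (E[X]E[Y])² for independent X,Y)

Var(XY) = E[X²]E[Y²] - (E[X]E[Y])²
E[A] = 1, Var(A) = 9
E[S] = -1, Var(S) = 1
E[A²] = 9 + 1² = 10
E[S²] = 1 + (-1)² = 2
Var(Z) = 10*2 - (1*(-1))²
= 20 - 1 = 19

19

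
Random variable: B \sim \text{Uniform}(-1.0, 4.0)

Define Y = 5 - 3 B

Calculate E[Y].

For Y = -3B + 5:
E[Y] = -3 * E[B] + 5
E[B] = (-1 + 4)/2 = 1.5
E[Y] = -3 * 1.5 + 5 = 0.5

0.5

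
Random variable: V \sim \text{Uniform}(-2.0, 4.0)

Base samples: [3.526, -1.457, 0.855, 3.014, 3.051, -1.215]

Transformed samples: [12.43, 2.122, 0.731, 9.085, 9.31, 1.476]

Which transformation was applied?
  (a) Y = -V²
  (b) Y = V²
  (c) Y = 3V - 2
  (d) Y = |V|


Checking option (b) Y = V²:
  V = 3.526 -> Y = 12.43 ✓
  V = -1.457 -> Y = 2.122 ✓
  V = 0.855 -> Y = 0.731 ✓
All samples match this transformation.

(b) V²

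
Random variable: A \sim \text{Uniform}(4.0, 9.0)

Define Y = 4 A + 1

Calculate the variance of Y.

For Y = aA + b: Var(Y) = a² * Var(A)
Var(A) = (9 - 4)^2/12 = 2.0833333
Var(Y) = 4² * 2.0833333 = 16 * 2.0833333 = 33.333333

33.333333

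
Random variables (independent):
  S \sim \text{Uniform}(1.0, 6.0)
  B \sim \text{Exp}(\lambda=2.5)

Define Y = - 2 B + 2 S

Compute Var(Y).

For independent RVs: Var(aX + bY) = a²Var(X) + b²Var(Y)
Var(S) = 2.0833333
Var(B) = 0.16
Var(Y) = 2²*2.0833333 + (-2)²*0.16
= 4*2.0833333 + 4*0.16 = 8.9733333

8.9733333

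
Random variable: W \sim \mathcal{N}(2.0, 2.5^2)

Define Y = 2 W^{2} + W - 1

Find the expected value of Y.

E[Y] = 2*E[W²] + 1*E[W] - 1
E[W] = 2
E[W²] = Var(W) + (E[W])² = 6.25 + 4 = 10.25
E[Y] = 2*10.25 + 1*2 - 1 = 21.5

21.5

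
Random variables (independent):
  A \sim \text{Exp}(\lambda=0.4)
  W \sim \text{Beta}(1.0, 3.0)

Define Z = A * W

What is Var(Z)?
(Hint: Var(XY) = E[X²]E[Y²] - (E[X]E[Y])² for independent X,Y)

Var(XY) = E[X²]E[Y²] - (E[X]E[Y])²
E[A] = 2.5, Var(A) = 6.25
E[W] = 0.25, Var(W) = 0.0375
E[A²] = 6.25 + 2.5² = 12.5
E[W²] = 0.0375 + 0.25² = 0.1
Var(Z) = 12.5*0.1 - (2.5*0.25)²
= 1.25 - 0.390625 = 0.859375

0.859375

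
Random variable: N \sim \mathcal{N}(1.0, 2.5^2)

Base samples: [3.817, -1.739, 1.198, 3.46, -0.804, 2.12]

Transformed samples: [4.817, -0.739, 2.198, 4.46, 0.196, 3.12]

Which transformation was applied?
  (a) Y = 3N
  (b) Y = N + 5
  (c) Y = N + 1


Checking option (c) Y = N + 1:
  N = 3.817 -> Y = 4.817 ✓
  N = -1.739 -> Y = -0.739 ✓
  N = 1.198 -> Y = 2.198 ✓
All samples match this transformation.

(c) N + 1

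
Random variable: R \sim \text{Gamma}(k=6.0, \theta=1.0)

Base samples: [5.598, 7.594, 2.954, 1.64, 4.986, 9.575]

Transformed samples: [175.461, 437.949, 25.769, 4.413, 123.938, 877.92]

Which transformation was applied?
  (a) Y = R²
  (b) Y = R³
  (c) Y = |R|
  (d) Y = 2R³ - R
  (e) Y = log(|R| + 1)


Checking option (b) Y = R³:
  R = 5.598 -> Y = 175.461 ✓
  R = 7.594 -> Y = 437.949 ✓
  R = 2.954 -> Y = 25.769 ✓
All samples match this transformation.

(b) R³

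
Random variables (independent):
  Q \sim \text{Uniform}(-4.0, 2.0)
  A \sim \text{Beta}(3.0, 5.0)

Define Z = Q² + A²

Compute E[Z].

E[Z] = E[Q²] + E[A²]
E[Q²] = Var(Q) + E[Q]² = 3 + 1 = 4
E[A²] = Var(A) + E[A]² = 0.026041667 + 0.140625 = 0.16666667
E[Z] = 4 + 0.16666667 = 4.1666667

4.1666667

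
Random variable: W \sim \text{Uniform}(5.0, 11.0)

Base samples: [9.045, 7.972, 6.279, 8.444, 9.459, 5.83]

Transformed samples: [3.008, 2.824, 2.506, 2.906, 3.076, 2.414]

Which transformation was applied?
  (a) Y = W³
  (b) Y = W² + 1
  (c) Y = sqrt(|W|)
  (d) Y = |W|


Checking option (c) Y = sqrt(|W|):
  W = 9.045 -> Y = 3.008 ✓
  W = 7.972 -> Y = 2.824 ✓
  W = 6.279 -> Y = 2.506 ✓
All samples match this transformation.

(c) sqrt(|W|)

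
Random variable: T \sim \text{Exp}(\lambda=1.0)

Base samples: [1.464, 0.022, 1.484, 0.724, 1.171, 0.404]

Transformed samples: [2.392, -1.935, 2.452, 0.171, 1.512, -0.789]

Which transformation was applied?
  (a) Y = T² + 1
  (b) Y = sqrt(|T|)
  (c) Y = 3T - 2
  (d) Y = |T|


Checking option (c) Y = 3T - 2:
  T = 1.464 -> Y = 2.392 ✓
  T = 0.022 -> Y = -1.935 ✓
  T = 1.484 -> Y = 2.452 ✓
All samples match this transformation.

(c) 3T - 2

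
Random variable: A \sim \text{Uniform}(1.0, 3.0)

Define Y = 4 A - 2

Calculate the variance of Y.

For Y = aA + b: Var(Y) = a² * Var(A)
Var(A) = (3 - 1)^2/12 = 0.33333333
Var(Y) = 4² * 0.33333333 = 16 * 0.33333333 = 5.3333333

5.3333333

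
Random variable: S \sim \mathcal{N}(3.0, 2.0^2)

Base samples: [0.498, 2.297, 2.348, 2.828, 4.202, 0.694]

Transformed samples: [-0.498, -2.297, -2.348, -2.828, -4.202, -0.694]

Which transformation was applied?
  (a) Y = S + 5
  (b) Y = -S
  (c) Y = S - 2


Checking option (b) Y = -S:
  S = 0.498 -> Y = -0.498 ✓
  S = 2.297 -> Y = -2.297 ✓
  S = 2.348 -> Y = -2.348 ✓
All samples match this transformation.

(b) -S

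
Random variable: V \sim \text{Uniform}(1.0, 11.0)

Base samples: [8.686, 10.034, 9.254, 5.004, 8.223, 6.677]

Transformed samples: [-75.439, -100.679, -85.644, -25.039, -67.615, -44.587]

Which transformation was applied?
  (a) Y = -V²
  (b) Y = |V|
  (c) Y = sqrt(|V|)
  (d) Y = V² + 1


Checking option (a) Y = -V²:
  V = 8.686 -> Y = -75.439 ✓
  V = 10.034 -> Y = -100.679 ✓
  V = 9.254 -> Y = -85.644 ✓
All samples match this transformation.

(a) -V²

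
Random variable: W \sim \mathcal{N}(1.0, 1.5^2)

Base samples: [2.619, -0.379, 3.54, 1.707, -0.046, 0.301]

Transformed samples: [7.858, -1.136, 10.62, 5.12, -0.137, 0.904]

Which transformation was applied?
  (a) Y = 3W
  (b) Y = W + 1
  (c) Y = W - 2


Checking option (a) Y = 3W:
  W = 2.619 -> Y = 7.858 ✓
  W = -0.379 -> Y = -1.136 ✓
  W = 3.54 -> Y = 10.62 ✓
All samples match this transformation.

(a) 3W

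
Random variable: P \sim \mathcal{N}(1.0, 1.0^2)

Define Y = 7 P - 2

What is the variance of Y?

For Y = aP + b: Var(Y) = a² * Var(P)
Var(P) = 1.0^2 = 1
Var(Y) = 7² * 1 = 49 * 1 = 49

49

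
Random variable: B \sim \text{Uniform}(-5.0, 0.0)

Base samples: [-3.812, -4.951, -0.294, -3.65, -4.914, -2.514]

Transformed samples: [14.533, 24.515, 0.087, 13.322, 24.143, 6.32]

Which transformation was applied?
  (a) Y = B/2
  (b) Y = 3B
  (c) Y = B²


Checking option (c) Y = B²:
  B = -3.812 -> Y = 14.533 ✓
  B = -4.951 -> Y = 24.515 ✓
  B = -0.294 -> Y = 0.087 ✓
All samples match this transformation.

(c) B²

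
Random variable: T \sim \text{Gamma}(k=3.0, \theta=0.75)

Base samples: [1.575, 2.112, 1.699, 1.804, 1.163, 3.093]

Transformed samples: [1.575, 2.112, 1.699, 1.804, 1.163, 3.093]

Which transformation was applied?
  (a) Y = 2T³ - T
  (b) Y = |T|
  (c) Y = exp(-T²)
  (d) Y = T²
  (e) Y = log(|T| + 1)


Checking option (b) Y = |T|:
  T = 1.575 -> Y = 1.575 ✓
  T = 2.112 -> Y = 2.112 ✓
  T = 1.699 -> Y = 1.699 ✓
All samples match this transformation.

(b) |T|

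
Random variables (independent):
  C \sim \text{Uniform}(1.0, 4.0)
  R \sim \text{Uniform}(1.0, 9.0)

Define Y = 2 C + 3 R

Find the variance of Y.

For independent RVs: Var(aX + bY) = a²Var(X) + b²Var(Y)
Var(C) = 0.75
Var(R) = 5.3333333
Var(Y) = 2²*0.75 + 3²*5.3333333
= 4*0.75 + 9*5.3333333 = 51

51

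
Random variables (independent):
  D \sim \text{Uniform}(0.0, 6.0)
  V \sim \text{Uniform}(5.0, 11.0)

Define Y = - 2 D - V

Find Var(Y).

For independent RVs: Var(aX + bY) = a²Var(X) + b²Var(Y)
Var(D) = 3
Var(V) = 3
Var(Y) = (-2)²*3 + (-1)²*3
= 4*3 + 1*3 = 15

15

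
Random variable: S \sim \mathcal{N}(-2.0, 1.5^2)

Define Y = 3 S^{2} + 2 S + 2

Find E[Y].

E[Y] = 3*E[S²] + 2*E[S] + 2
E[S] = -2
E[S²] = Var(S) + (E[S])² = 2.25 + 4 = 6.25
E[Y] = 3*6.25 + 2*(-2) + 2 = 16.75

16.75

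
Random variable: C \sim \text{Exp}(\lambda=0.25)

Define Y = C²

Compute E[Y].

E[C²] = Var(C) + (E[C])² = 16 + 16 = 32

32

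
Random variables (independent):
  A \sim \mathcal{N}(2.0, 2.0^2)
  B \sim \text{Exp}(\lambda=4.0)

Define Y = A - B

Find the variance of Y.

For independent RVs: Var(aX + bY) = a²Var(X) + b²Var(Y)
Var(A) = 4
Var(B) = 0.0625
Var(Y) = 1²*4 + (-1)²*0.0625
= 1*4 + 1*0.0625 = 4.0625

4.0625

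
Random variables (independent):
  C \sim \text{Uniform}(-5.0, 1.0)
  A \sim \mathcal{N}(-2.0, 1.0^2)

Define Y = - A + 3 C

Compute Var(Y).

For independent RVs: Var(aX + bY) = a²Var(X) + b²Var(Y)
Var(C) = 3
Var(A) = 1
Var(Y) = 3²*3 + (-1)²*1
= 9*3 + 1*1 = 28

28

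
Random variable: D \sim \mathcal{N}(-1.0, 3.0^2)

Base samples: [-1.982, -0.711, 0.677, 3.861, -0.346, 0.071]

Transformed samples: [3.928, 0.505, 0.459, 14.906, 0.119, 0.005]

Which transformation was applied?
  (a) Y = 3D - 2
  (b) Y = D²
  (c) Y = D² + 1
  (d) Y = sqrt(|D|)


Checking option (b) Y = D²:
  D = -1.982 -> Y = 3.928 ✓
  D = -0.711 -> Y = 0.505 ✓
  D = 0.677 -> Y = 0.459 ✓
All samples match this transformation.

(b) D²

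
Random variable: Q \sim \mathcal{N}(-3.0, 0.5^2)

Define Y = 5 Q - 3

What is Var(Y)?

For Y = aQ + b: Var(Y) = a² * Var(Q)
Var(Q) = 0.5^2 = 0.25
Var(Y) = 5² * 0.25 = 25 * 0.25 = 6.25

6.25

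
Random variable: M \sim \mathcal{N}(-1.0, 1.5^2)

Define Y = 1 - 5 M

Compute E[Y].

For Y = -5M + 1:
E[Y] = -5 * E[M] + 1
E[M] = -1.0 = -1
E[Y] = -5 * (-1) + 1 = 6

6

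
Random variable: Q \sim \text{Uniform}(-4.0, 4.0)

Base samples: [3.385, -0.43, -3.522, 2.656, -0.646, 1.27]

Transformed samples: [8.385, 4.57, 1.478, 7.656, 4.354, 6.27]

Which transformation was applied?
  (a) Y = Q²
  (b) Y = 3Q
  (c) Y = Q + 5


Checking option (c) Y = Q + 5:
  Q = 3.385 -> Y = 8.385 ✓
  Q = -0.43 -> Y = 4.57 ✓
  Q = -3.522 -> Y = 1.478 ✓
All samples match this transformation.

(c) Q + 5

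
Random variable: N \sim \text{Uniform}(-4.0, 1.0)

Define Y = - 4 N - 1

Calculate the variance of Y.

For Y = aN + b: Var(Y) = a² * Var(N)
Var(N) = (1 + 4)^2/12 = 2.0833333
Var(Y) = (-4)² * 2.0833333 = 16 * 2.0833333 = 33.333333

33.333333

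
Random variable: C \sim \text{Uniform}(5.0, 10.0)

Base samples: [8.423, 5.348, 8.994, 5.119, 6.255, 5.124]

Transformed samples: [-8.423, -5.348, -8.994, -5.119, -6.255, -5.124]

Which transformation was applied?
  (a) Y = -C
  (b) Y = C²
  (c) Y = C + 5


Checking option (a) Y = -C:
  C = 8.423 -> Y = -8.423 ✓
  C = 5.348 -> Y = -5.348 ✓
  C = 8.994 -> Y = -8.994 ✓
All samples match this transformation.

(a) -C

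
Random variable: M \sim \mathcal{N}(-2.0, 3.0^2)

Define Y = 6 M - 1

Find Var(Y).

For Y = aM + b: Var(Y) = a² * Var(M)
Var(M) = 3.0^2 = 9
Var(Y) = 6² * 9 = 36 * 9 = 324

324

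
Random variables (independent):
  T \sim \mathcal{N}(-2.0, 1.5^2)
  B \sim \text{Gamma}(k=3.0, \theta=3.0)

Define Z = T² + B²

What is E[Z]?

E[Z] = E[T²] + E[B²]
E[T²] = Var(T) + E[T]² = 2.25 + 4 = 6.25
E[B²] = Var(B) + E[B]² = 27 + 81 = 108
E[Z] = 6.25 + 108 = 114.25

114.25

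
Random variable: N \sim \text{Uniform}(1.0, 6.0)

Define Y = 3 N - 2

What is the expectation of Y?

For Y = 3N - 2:
E[Y] = 3 * E[N] - 2
E[N] = (1 + 6)/2 = 3.5
E[Y] = 3 * 3.5 - 2 = 8.5

8.5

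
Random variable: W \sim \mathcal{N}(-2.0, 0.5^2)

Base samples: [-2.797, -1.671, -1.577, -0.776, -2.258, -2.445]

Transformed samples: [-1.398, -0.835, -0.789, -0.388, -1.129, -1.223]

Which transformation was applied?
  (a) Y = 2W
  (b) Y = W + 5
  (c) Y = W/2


Checking option (c) Y = W/2:
  W = -2.797 -> Y = -1.398 ✓
  W = -1.671 -> Y = -0.835 ✓
  W = -1.577 -> Y = -0.789 ✓
All samples match this transformation.

(c) W/2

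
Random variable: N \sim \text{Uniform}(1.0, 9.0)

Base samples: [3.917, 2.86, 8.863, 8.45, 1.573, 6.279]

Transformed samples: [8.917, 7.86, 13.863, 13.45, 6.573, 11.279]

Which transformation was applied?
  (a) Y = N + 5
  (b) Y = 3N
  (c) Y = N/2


Checking option (a) Y = N + 5:
  N = 3.917 -> Y = 8.917 ✓
  N = 2.86 -> Y = 7.86 ✓
  N = 8.863 -> Y = 13.863 ✓
All samples match this transformation.

(a) N + 5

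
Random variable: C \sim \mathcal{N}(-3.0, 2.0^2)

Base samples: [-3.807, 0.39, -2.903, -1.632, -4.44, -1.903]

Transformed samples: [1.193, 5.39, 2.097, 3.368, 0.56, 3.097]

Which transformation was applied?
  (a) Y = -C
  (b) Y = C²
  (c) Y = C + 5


Checking option (c) Y = C + 5:
  C = -3.807 -> Y = 1.193 ✓
  C = 0.39 -> Y = 5.39 ✓
  C = -2.903 -> Y = 2.097 ✓
All samples match this transformation.

(c) C + 5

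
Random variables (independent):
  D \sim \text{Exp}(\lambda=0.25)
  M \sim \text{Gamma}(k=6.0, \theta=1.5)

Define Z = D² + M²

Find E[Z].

E[Z] = E[D²] + E[M²]
E[D²] = Var(D) + E[D]² = 16 + 16 = 32
E[M²] = Var(M) + E[M]² = 13.5 + 81 = 94.5
E[Z] = 32 + 94.5 = 126.5

126.5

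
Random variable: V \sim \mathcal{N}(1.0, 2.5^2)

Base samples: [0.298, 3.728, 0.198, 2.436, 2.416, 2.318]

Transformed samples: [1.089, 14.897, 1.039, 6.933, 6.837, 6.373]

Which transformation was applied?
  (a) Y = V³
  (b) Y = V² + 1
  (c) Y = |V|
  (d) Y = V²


Checking option (b) Y = V² + 1:
  V = 0.298 -> Y = 1.089 ✓
  V = 3.728 -> Y = 14.897 ✓
  V = 0.198 -> Y = 1.039 ✓
All samples match this transformation.

(b) V² + 1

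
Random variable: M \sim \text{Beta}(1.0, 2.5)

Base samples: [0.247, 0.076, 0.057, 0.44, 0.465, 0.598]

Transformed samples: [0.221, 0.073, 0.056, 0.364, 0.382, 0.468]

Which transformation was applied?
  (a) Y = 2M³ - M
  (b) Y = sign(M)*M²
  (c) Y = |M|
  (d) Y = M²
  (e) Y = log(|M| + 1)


Checking option (e) Y = log(|M| + 1):
  M = 0.247 -> Y = 0.221 ✓
  M = 0.076 -> Y = 0.073 ✓
  M = 0.057 -> Y = 0.056 ✓
All samples match this transformation.

(e) log(|M| + 1)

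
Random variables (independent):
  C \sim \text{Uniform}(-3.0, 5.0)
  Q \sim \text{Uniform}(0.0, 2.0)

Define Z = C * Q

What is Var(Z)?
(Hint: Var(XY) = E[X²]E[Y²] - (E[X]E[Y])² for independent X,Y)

Var(XY) = E[X²]E[Y²] - (E[X]E[Y])²
E[C] = 1, Var(C) = 5.3333333
E[Q] = 1, Var(Q) = 0.33333333
E[C²] = 5.3333333 + 1² = 6.3333333
E[Q²] = 0.33333333 + 1² = 1.3333333
Var(Z) = 6.3333333*1.3333333 - (1*1)²
= 8.4444444 - 1 = 7.4444444

7.4444444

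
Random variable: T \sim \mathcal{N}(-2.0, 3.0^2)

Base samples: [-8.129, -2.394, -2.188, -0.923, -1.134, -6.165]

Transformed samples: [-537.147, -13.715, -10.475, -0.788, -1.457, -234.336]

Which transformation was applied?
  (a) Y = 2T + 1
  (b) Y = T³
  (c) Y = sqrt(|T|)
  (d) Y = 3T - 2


Checking option (b) Y = T³:
  T = -8.129 -> Y = -537.147 ✓
  T = -2.394 -> Y = -13.715 ✓
  T = -2.188 -> Y = -10.475 ✓
All samples match this transformation.

(b) T³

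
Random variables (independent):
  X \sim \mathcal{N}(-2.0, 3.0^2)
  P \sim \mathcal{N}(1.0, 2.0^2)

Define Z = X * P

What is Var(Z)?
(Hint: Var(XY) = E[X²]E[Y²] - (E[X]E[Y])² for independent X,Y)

Var(XY) = E[X²]E[Y²] - (E[X]E[Y])²
E[X] = -2, Var(X) = 9
E[P] = 1, Var(P) = 4
E[X²] = 9 + (-2)² = 13
E[P²] = 4 + 1² = 5
Var(Z) = 13*5 - (-2*1)²
= 65 - 4 = 61

61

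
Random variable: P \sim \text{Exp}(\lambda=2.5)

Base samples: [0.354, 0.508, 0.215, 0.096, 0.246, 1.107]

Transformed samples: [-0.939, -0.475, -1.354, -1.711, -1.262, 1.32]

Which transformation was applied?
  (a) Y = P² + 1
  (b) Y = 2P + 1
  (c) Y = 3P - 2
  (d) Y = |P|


Checking option (c) Y = 3P - 2:
  P = 0.354 -> Y = -0.939 ✓
  P = 0.508 -> Y = -0.475 ✓
  P = 0.215 -> Y = -1.354 ✓
All samples match this transformation.

(c) 3P - 2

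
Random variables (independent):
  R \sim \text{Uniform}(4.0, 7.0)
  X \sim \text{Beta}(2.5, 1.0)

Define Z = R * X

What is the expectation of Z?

For independent RVs: E[XY] = E[X]*E[Y]
E[R] = 5.5
E[X] = 0.71428571
E[Z] = 5.5 * 0.71428571 = 3.9285714

3.9285714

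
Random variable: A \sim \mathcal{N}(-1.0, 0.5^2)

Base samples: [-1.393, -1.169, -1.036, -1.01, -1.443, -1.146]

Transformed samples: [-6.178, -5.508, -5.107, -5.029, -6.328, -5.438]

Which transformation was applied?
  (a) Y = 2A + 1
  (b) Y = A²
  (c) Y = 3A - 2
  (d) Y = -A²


Checking option (c) Y = 3A - 2:
  A = -1.393 -> Y = -6.178 ✓
  A = -1.169 -> Y = -5.508 ✓
  A = -1.036 -> Y = -5.107 ✓
All samples match this transformation.

(c) 3A - 2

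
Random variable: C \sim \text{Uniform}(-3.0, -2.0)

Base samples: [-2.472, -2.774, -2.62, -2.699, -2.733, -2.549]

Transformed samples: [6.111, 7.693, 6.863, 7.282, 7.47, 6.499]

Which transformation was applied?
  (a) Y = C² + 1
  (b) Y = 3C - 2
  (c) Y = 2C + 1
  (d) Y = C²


Checking option (d) Y = C²:
  C = -2.472 -> Y = 6.111 ✓
  C = -2.774 -> Y = 7.693 ✓
  C = -2.62 -> Y = 6.863 ✓
All samples match this transformation.

(d) C²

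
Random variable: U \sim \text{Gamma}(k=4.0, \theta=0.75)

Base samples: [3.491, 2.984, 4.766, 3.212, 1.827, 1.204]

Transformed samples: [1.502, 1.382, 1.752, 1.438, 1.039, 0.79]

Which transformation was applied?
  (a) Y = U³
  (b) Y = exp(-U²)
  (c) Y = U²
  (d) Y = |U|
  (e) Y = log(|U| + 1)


Checking option (e) Y = log(|U| + 1):
  U = 3.491 -> Y = 1.502 ✓
  U = 2.984 -> Y = 1.382 ✓
  U = 4.766 -> Y = 1.752 ✓
All samples match this transformation.

(e) log(|U| + 1)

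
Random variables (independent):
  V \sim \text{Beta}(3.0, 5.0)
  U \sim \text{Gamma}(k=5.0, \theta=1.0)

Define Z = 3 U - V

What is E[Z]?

E[Z] = -1*E[V] + 3*E[U]
E[V] = 0.375
E[U] = 5
E[Z] = -1*0.375 + 3*5 = 14.625

14.625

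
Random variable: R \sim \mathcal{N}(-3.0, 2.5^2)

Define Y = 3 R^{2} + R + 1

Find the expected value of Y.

E[Y] = 3*E[R²] + 1*E[R] + 1
E[R] = -3
E[R²] = Var(R) + (E[R])² = 6.25 + 9 = 15.25
E[Y] = 3*15.25 + 1*(-3) + 1 = 43.75

43.75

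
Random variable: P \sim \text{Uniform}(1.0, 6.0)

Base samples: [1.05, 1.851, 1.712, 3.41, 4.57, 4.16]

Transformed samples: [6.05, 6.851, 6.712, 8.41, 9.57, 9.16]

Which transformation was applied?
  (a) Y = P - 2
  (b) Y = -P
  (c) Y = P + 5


Checking option (c) Y = P + 5:
  P = 1.05 -> Y = 6.05 ✓
  P = 1.851 -> Y = 6.851 ✓
  P = 1.712 -> Y = 6.712 ✓
All samples match this transformation.

(c) P + 5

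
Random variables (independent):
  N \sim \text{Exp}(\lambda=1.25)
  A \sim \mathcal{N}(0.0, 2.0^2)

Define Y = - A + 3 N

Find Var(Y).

For independent RVs: Var(aX + bY) = a²Var(X) + b²Var(Y)
Var(N) = 0.64
Var(A) = 4
Var(Y) = 3²*0.64 + (-1)²*4
= 9*0.64 + 1*4 = 9.76

9.76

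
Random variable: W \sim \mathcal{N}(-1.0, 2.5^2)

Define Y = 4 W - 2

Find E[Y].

For Y = 4W - 2:
E[Y] = 4 * E[W] - 2
E[W] = -1.0 = -1
E[Y] = 4 * (-1) - 2 = -6

-6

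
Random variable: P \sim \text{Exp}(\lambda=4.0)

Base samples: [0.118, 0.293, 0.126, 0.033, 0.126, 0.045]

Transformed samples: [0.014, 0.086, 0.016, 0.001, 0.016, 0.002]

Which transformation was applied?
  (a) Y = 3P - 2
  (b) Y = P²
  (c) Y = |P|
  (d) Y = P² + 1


Checking option (b) Y = P²:
  P = 0.118 -> Y = 0.014 ✓
  P = 0.293 -> Y = 0.086 ✓
  P = 0.126 -> Y = 0.016 ✓
All samples match this transformation.

(b) P²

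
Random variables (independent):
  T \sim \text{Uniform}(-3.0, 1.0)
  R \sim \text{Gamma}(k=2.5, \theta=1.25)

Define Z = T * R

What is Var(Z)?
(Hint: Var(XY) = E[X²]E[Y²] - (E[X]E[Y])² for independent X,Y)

Var(XY) = E[X²]E[Y²] - (E[X]E[Y])²
E[T] = -1, Var(T) = 1.3333333
E[R] = 3.125, Var(R) = 3.90625
E[T²] = 1.3333333 + (-1)² = 2.3333333
E[R²] = 3.90625 + 3.125² = 13.671875
Var(Z) = 2.3333333*13.671875 - (-1*3.125)²
= 31.901042 - 9.765625 = 22.135417

22.135417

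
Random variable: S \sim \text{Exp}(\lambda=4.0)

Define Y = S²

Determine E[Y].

Using E[X²] = Var(X) + (E[X])²:
E[S] = 0.25
Var(S) = 1/4.0^2 = 0.0625
E[S²] = 0.0625 + 0.25² = 0.0625 + 0.0625 = 0.125

0.125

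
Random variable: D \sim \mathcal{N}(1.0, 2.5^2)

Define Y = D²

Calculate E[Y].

E[D²] = Var(D) + (E[D])² = 6.25 + 1 = 7.25

7.25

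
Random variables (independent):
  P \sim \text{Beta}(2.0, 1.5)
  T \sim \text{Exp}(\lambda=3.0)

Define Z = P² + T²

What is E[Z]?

E[Z] = E[P²] + E[T²]
E[P²] = Var(P) + E[P]² = 0.054421769 + 0.32653061 = 0.38095238
E[T²] = Var(T) + E[T]² = 0.11111111 + 0.11111111 = 0.22222222
E[Z] = 0.38095238 + 0.22222222 = 0.6031746

0.6031746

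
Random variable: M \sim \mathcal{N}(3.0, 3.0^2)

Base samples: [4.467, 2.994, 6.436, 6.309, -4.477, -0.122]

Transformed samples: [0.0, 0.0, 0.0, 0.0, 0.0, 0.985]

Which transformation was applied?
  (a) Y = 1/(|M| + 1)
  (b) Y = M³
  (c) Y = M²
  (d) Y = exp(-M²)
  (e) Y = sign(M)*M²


Checking option (d) Y = exp(-M²):
  M = 4.467 -> Y = 0.0 ✓
  M = 2.994 -> Y = 0.0 ✓
  M = 6.436 -> Y = 0.0 ✓
All samples match this transformation.

(d) exp(-M²)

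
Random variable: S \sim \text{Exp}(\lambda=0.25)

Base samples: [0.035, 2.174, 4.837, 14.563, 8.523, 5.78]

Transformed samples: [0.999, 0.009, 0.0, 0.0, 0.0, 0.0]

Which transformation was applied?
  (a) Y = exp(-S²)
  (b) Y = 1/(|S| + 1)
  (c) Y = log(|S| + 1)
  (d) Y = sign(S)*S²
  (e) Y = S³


Checking option (a) Y = exp(-S²):
  S = 0.035 -> Y = 0.999 ✓
  S = 2.174 -> Y = 0.009 ✓
  S = 4.837 -> Y = 0.0 ✓
All samples match this transformation.

(a) exp(-S²)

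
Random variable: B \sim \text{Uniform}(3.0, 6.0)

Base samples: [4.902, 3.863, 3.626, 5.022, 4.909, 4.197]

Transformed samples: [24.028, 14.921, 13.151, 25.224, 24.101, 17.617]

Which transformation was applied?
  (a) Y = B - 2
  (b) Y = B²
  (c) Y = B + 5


Checking option (b) Y = B²:
  B = 4.902 -> Y = 24.028 ✓
  B = 3.863 -> Y = 14.921 ✓
  B = 3.626 -> Y = 13.151 ✓
All samples match this transformation.

(b) B²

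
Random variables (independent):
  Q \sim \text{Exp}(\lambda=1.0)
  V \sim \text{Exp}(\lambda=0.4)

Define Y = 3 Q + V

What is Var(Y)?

For independent RVs: Var(aX + bY) = a²Var(X) + b²Var(Y)
Var(Q) = 1
Var(V) = 6.25
Var(Y) = 3²*1 + 1²*6.25
= 9*1 + 1*6.25 = 15.25

15.25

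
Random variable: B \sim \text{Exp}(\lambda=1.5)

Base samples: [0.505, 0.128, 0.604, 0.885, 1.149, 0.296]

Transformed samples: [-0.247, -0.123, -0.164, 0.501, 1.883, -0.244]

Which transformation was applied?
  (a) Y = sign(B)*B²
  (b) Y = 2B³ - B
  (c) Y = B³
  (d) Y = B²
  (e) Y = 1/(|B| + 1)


Checking option (b) Y = 2B³ - B:
  B = 0.505 -> Y = -0.247 ✓
  B = 0.128 -> Y = -0.123 ✓
  B = 0.604 -> Y = -0.164 ✓
All samples match this transformation.

(b) 2B³ - B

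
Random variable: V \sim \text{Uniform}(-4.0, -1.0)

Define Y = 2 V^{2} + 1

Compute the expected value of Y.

E[Y] = 2*E[V²] + 1
E[V] = -2.5
E[V²] = Var(V) + (E[V])² = 0.75 + 6.25 = 7
E[Y] = 2*7 + 1 = 15

15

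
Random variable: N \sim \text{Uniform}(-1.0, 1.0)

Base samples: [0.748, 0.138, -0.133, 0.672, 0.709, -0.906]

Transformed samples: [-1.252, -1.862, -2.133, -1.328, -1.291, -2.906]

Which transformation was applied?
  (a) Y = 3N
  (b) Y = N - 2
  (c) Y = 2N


Checking option (b) Y = N - 2:
  N = 0.748 -> Y = -1.252 ✓
  N = 0.138 -> Y = -1.862 ✓
  N = -0.133 -> Y = -2.133 ✓
All samples match this transformation.

(b) N - 2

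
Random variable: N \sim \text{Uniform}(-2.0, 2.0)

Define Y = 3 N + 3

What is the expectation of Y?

For Y = 3N + 3:
E[Y] = 3 * E[N] + 3
E[N] = (-2 + 2)/2 = 0
E[Y] = 3 * 0 + 3 = 3

3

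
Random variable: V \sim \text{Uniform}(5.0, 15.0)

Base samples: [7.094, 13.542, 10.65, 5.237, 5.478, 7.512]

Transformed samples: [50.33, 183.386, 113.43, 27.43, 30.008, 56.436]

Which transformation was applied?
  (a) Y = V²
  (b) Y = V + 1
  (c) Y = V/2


Checking option (a) Y = V²:
  V = 7.094 -> Y = 50.33 ✓
  V = 13.542 -> Y = 183.386 ✓
  V = 10.65 -> Y = 113.43 ✓
All samples match this transformation.

(a) V²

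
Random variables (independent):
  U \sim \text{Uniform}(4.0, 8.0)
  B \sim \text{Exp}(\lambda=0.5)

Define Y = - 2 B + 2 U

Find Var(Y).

For independent RVs: Var(aX + bY) = a²Var(X) + b²Var(Y)
Var(U) = 1.3333333
Var(B) = 4
Var(Y) = 2²*1.3333333 + (-2)²*4
= 4*1.3333333 + 4*4 = 21.333333

21.333333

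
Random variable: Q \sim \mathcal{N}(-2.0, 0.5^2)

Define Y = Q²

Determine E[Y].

E[Q²] = Var(Q) + (E[Q])² = 0.25 + 4 = 4.25

4.25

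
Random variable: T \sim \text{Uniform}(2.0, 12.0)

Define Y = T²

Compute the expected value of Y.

E[T²] = Var(T) + (E[T])² = 8.3333333 + 49 = 57.333333

57.333333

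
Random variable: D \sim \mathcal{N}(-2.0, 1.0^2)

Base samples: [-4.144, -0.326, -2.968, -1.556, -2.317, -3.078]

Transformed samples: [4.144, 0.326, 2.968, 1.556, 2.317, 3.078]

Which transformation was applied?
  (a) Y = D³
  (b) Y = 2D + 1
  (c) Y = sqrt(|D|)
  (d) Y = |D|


Checking option (d) Y = |D|:
  D = -4.144 -> Y = 4.144 ✓
  D = -0.326 -> Y = 0.326 ✓
  D = -2.968 -> Y = 2.968 ✓
All samples match this transformation.

(d) |D|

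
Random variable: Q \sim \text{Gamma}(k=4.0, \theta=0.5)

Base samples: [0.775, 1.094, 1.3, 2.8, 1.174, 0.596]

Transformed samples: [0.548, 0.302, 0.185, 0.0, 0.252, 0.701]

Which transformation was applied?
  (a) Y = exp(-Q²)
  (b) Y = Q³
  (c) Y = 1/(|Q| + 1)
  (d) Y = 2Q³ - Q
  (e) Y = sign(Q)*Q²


Checking option (a) Y = exp(-Q²):
  Q = 0.775 -> Y = 0.548 ✓
  Q = 1.094 -> Y = 0.302 ✓
  Q = 1.3 -> Y = 0.185 ✓
All samples match this transformation.

(a) exp(-Q²)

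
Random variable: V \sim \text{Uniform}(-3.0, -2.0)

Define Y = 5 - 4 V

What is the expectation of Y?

For Y = -4V + 5:
E[Y] = -4 * E[V] + 5
E[V] = (-3 - 2)/2 = -2.5
E[Y] = -4 * (-2.5) + 5 = 15

15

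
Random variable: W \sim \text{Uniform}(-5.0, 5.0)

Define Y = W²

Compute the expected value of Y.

Using E[X²] = Var(X) + (E[X])²:
E[W] = 0
Var(W) = (5 + 5)^2/12 = 8.3333333
E[W²] = 8.3333333 + 0² = 8.3333333 + 0 = 8.3333333

8.3333333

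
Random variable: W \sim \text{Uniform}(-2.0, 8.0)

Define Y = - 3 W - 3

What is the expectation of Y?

For Y = -3W - 3:
E[Y] = -3 * E[W] - 3
E[W] = (-2 + 8)/2 = 3
E[Y] = -3 * 3 - 3 = -12

-12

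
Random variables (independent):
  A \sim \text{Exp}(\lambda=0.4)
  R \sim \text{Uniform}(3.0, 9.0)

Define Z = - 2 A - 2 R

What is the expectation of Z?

E[Z] = -2*E[A] - 2*E[R]
E[A] = 2.5
E[R] = 6
E[Z] = -2*2.5 - 2*6 = -17

-17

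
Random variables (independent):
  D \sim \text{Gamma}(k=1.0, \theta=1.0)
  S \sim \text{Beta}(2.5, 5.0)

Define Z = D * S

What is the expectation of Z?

For independent RVs: E[XY] = E[X]*E[Y]
E[D] = 1
E[S] = 0.33333333
E[Z] = 1 * 0.33333333 = 0.33333333

0.33333333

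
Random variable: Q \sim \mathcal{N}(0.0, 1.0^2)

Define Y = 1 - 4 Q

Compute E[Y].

For Y = -4Q + 1:
E[Y] = -4 * E[Q] + 1
E[Q] = 0.0 = 0
E[Y] = -4 * 0 + 1 = 1

1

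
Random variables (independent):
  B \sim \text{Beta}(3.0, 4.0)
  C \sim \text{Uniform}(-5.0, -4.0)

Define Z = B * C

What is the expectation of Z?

For independent RVs: E[XY] = E[X]*E[Y]
E[B] = 0.42857143
E[C] = -4.5
E[Z] = 0.42857143 * (-4.5) = -1.9285714

-1.9285714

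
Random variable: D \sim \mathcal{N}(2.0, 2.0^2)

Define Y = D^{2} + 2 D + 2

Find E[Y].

E[Y] = 1*E[D²] + 2*E[D] + 2
E[D] = 2
E[D²] = Var(D) + (E[D])² = 4 + 4 = 8
E[Y] = 1*8 + 2*2 + 2 = 14

14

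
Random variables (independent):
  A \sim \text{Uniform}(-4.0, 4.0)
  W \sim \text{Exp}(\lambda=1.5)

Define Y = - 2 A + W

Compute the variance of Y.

For independent RVs: Var(aX + bY) = a²Var(X) + b²Var(Y)
Var(A) = 5.3333333
Var(W) = 0.44444444
Var(Y) = (-2)²*5.3333333 + 1²*0.44444444
= 4*5.3333333 + 1*0.44444444 = 21.777778

21.777778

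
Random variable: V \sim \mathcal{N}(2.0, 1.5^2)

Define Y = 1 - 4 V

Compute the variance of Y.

For Y = aV + b: Var(Y) = a² * Var(V)
Var(V) = 1.5^2 = 2.25
Var(Y) = (-4)² * 2.25 = 16 * 2.25 = 36

36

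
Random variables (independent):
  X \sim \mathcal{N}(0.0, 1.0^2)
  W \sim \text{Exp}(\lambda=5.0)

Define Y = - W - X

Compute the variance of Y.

For independent RVs: Var(aX + bY) = a²Var(X) + b²Var(Y)
Var(X) = 1
Var(W) = 0.04
Var(Y) = (-1)²*1 + (-1)²*0.04
= 1*1 + 1*0.04 = 1.04

1.04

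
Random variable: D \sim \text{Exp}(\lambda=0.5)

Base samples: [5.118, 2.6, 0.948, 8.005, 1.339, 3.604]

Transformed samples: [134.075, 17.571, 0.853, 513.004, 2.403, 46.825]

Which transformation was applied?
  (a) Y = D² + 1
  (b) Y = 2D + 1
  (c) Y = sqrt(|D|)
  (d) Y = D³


Checking option (d) Y = D³:
  D = 5.118 -> Y = 134.075 ✓
  D = 2.6 -> Y = 17.571 ✓
  D = 0.948 -> Y = 0.853 ✓
All samples match this transformation.

(d) D³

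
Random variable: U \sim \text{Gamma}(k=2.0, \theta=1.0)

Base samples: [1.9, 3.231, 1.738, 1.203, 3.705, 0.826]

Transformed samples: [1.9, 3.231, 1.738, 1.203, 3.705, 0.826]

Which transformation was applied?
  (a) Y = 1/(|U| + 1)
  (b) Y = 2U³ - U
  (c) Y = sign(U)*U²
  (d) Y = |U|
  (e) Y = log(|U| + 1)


Checking option (d) Y = |U|:
  U = 1.9 -> Y = 1.9 ✓
  U = 3.231 -> Y = 3.231 ✓
  U = 1.738 -> Y = 1.738 ✓
All samples match this transformation.

(d) |U|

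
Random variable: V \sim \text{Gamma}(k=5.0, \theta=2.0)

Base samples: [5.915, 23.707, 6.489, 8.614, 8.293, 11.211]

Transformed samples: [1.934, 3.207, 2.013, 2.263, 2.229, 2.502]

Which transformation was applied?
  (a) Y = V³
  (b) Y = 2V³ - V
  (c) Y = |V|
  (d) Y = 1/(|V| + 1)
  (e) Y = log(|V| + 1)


Checking option (e) Y = log(|V| + 1):
  V = 5.915 -> Y = 1.934 ✓
  V = 23.707 -> Y = 3.207 ✓
  V = 6.489 -> Y = 2.013 ✓
All samples match this transformation.

(e) log(|V| + 1)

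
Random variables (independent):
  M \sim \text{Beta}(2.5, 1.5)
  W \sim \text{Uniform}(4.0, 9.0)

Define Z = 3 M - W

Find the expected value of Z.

E[Z] = 3*E[M] - 1*E[W]
E[M] = 0.625
E[W] = 6.5
E[Z] = 3*0.625 - 1*6.5 = -4.625

-4.625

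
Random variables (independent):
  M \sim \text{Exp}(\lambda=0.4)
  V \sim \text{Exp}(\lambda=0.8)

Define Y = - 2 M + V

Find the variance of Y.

For independent RVs: Var(aX + bY) = a²Var(X) + b²Var(Y)
Var(M) = 6.25
Var(V) = 1.5625
Var(Y) = (-2)²*6.25 + 1²*1.5625
= 4*6.25 + 1*1.5625 = 26.5625

26.5625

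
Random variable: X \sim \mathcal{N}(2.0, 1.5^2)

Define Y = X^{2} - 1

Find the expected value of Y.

E[Y] = 1*E[X²] - 1
E[X] = 2
E[X²] = Var(X) + (E[X])² = 2.25 + 4 = 6.25
E[Y] = 1*6.25 - 1 = 5.25

5.25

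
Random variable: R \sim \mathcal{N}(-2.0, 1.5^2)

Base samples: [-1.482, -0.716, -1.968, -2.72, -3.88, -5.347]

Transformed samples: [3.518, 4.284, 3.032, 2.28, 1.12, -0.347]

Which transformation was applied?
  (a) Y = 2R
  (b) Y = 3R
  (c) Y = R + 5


Checking option (c) Y = R + 5:
  R = -1.482 -> Y = 3.518 ✓
  R = -0.716 -> Y = 4.284 ✓
  R = -1.968 -> Y = 3.032 ✓
All samples match this transformation.

(c) R + 5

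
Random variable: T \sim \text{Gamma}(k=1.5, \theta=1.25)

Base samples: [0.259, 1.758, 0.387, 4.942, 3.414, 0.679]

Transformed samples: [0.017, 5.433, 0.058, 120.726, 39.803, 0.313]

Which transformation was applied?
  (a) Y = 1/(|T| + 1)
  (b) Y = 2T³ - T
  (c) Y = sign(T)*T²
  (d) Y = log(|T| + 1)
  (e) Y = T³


Checking option (e) Y = T³:
  T = 0.259 -> Y = 0.017 ✓
  T = 1.758 -> Y = 5.433 ✓
  T = 0.387 -> Y = 0.058 ✓
All samples match this transformation.

(e) T³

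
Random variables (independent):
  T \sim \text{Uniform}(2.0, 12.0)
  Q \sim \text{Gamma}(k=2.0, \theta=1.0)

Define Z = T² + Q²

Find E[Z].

E[Z] = E[T²] + E[Q²]
E[T²] = Var(T) + E[T]² = 8.3333333 + 49 = 57.333333
E[Q²] = Var(Q) + E[Q]² = 2 + 4 = 6
E[Z] = 57.333333 + 6 = 63.333333

63.333333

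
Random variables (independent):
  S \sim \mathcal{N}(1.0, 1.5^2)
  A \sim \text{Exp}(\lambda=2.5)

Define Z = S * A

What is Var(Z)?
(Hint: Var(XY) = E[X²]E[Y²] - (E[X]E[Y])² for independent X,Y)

Var(XY) = E[X²]E[Y²] - (E[X]E[Y])²
E[S] = 1, Var(S) = 2.25
E[A] = 0.4, Var(A) = 0.16
E[S²] = 2.25 + 1² = 3.25
E[A²] = 0.16 + 0.4² = 0.32
Var(Z) = 3.25*0.32 - (1*0.4)²
= 1.04 - 0.16 = 0.88

0.88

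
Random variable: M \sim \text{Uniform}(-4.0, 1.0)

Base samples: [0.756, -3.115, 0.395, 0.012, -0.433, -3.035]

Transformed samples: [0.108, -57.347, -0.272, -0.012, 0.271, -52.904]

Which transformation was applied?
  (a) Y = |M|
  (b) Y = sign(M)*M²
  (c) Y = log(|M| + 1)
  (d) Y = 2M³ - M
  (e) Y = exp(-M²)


Checking option (d) Y = 2M³ - M:
  M = 0.756 -> Y = 0.108 ✓
  M = -3.115 -> Y = -57.347 ✓
  M = 0.395 -> Y = -0.272 ✓
All samples match this transformation.

(d) 2M³ - M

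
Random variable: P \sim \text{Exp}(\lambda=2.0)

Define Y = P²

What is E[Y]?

Using E[X²] = Var(X) + (E[X])²:
E[P] = 0.5
Var(P) = 1/2.0^2 = 0.25
E[P²] = 0.25 + 0.5² = 0.25 + 0.25 = 0.5

0.5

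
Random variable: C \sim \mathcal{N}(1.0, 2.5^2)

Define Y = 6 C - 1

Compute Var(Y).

For Y = aC + b: Var(Y) = a² * Var(C)
Var(C) = 2.5^2 = 6.25
Var(Y) = 6² * 6.25 = 36 * 6.25 = 225

225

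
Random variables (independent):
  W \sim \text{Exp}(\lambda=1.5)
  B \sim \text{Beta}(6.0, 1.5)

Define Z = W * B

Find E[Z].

For independent RVs: E[XY] = E[X]*E[Y]
E[W] = 0.66666667
E[B] = 0.8
E[Z] = 0.66666667 * 0.8 = 0.53333333

0.53333333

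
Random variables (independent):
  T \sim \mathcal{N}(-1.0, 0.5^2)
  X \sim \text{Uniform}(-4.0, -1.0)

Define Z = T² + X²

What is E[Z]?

E[Z] = E[T²] + E[X²]
E[T²] = Var(T) + E[T]² = 0.25 + 1 = 1.25
E[X²] = Var(X) + E[X]² = 0.75 + 6.25 = 7
E[Z] = 1.25 + 7 = 8.25

8.25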